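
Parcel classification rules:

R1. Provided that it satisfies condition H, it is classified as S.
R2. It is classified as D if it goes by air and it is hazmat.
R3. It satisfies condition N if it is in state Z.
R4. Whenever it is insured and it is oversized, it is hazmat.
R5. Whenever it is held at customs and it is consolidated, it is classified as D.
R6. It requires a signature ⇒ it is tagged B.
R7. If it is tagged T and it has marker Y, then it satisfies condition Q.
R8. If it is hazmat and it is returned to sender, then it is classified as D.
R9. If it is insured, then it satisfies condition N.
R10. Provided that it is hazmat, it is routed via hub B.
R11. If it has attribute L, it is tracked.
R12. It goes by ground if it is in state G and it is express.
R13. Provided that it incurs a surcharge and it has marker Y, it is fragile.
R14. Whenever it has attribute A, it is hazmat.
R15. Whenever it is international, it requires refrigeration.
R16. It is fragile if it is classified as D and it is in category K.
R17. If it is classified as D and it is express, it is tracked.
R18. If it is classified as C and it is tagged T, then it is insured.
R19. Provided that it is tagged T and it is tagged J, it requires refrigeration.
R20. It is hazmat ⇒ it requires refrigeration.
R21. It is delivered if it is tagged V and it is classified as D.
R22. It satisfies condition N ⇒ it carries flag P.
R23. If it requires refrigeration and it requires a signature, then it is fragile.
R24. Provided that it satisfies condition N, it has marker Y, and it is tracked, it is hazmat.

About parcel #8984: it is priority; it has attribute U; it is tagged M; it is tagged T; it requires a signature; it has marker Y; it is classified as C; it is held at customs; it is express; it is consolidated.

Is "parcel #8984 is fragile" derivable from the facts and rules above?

By R5 (it is held at customs, it is consolidated): it is classified as D.
By R17 (it is classified as D, it is express): it is tracked.
By R18 (it is classified as C, it is tagged T): it is insured.
By R9 (it is insured): it satisfies condition N.
By R24 (it satisfies condition N, it has marker Y, it is tracked): it is hazmat.
By R20 (it is hazmat): it requires refrigeration.
By R23 (it requires refrigeration, it requires a signature): it is fragile.

Yes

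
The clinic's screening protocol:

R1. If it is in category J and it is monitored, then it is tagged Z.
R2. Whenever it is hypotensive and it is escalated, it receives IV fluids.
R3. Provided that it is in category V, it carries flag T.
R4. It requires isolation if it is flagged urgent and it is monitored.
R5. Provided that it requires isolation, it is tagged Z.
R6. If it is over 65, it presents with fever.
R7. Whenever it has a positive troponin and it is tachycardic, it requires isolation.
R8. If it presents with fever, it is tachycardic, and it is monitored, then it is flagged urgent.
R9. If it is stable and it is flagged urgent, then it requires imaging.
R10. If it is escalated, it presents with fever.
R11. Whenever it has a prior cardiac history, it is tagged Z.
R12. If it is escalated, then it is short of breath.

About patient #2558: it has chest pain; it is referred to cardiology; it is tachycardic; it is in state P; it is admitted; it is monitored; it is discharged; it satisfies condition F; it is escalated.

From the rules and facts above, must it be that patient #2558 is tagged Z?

Yes

By R10 (it is escalated): it presents with fever.
By R8 (it presents with fever, it is tachycardic, it is monitored): it is flagged urgent.
By R4 (it is flagged urgent, it is monitored): it requires isolation.
By R5 (it requires isolation): it is tagged Z.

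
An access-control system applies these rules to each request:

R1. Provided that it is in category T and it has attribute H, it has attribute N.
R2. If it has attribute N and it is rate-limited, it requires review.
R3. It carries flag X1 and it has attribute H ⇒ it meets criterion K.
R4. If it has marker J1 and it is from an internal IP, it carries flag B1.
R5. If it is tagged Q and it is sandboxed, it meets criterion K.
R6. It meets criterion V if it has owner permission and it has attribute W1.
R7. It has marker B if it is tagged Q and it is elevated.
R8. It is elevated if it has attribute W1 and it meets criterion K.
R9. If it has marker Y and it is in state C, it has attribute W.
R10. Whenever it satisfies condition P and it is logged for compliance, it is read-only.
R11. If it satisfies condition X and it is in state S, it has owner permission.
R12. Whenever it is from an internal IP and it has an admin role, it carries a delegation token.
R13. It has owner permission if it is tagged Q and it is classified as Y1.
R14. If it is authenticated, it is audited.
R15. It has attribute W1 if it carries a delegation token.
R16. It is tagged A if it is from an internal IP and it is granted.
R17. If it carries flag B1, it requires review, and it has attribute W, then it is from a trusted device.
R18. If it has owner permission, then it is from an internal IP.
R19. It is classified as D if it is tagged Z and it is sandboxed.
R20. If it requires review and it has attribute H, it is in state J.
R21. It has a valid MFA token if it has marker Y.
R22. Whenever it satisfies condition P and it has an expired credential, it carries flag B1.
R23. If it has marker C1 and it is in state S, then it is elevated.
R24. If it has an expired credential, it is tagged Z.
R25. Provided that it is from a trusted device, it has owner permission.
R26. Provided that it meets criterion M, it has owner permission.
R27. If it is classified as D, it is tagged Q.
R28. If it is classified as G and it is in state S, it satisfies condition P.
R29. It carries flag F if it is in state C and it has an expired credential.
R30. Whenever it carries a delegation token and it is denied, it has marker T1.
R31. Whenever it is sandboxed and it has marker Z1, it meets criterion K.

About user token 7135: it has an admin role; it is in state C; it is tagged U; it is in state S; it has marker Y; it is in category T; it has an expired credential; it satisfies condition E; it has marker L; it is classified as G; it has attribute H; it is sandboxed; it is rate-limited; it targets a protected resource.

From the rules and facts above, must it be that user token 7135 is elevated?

By R1 (it is in category T, it has attribute H): it has attribute N.
By R2 (it has attribute N, it is rate-limited): it requires review.
By R9 (it has marker Y, it is in state C): it has attribute W.
By R24 (it has an expired credential): it is tagged Z.
By R28 (it is classified as G, it is in state S): it satisfies condition P.
By R19 (it is tagged Z, it is sandboxed): it is classified as D.
By R22 (it satisfies condition P, it has an expired credential): it carries flag B1.
By R27 (it is classified as D): it is tagged Q.
By R5 (it is tagged Q, it is sandboxed): it meets criterion K.
By R17 (it carries flag B1, it requires review, it has attribute W): it is from a trusted device.
By R25 (it is from a trusted device): it has owner permission.
By R18 (it has owner permission): it is from an internal IP.
By R12 (it is from an internal IP, it has an admin role): it carries a delegation token.
By R15 (it carries a delegation token): it has attribute W1.
By R8 (it has attribute W1, it meets criterion K): it is elevated.

Yes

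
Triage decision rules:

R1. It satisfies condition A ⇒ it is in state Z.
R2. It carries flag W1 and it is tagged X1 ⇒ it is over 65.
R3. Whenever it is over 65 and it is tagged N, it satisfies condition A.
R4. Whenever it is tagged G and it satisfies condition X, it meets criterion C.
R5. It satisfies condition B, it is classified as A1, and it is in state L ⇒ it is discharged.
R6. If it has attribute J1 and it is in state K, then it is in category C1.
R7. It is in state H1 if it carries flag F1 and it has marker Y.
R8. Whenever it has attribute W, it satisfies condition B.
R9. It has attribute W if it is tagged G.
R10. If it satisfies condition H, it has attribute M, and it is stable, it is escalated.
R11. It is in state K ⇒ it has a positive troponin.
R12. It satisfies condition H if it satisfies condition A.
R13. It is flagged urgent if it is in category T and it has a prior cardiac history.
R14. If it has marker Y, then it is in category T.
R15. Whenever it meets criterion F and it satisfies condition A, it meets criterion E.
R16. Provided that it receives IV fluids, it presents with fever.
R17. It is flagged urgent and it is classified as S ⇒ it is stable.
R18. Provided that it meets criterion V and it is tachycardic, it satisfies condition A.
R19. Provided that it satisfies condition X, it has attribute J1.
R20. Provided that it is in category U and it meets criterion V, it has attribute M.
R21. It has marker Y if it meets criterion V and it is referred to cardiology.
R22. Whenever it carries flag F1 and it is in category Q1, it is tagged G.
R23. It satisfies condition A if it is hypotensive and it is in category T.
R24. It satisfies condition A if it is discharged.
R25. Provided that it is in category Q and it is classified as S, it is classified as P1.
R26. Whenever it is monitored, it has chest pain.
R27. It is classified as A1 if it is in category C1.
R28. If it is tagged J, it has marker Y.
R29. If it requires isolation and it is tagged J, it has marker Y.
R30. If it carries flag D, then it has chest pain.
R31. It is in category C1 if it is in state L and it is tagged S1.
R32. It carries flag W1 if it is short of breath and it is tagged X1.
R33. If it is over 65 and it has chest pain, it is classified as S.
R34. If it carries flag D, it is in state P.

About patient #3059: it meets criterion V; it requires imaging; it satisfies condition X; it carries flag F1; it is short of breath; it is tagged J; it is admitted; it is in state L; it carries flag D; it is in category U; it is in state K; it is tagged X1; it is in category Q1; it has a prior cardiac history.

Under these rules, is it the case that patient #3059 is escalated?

Yes

By R19 (it satisfies condition X): it has attribute J1.
By R20 (it is in category U, it meets criterion V): it has attribute M.
By R22 (it carries flag F1, it is in category Q1): it is tagged G.
By R28 (it is tagged J): it has marker Y.
By R30 (it carries flag D): it has chest pain.
By R32 (it is short of breath, it is tagged X1): it carries flag W1.
By R2 (it carries flag W1, it is tagged X1): it is over 65.
By R6 (it has attribute J1, it is in state K): it is in category C1.
By R9 (it is tagged G): it has attribute W.
By R14 (it has marker Y): it is in category T.
By R27 (it is in category C1): it is classified as A1.
By R33 (it is over 65, it has chest pain): it is classified as S.
By R8 (it has attribute W): it satisfies condition B.
By R13 (it is in category T, it has a prior cardiac history): it is flagged urgent.
By R17 (it is flagged urgent, it is classified as S): it is stable.
By R5 (it satisfies condition B, it is classified as A1, it is in state L): it is discharged.
By R24 (it is discharged): it satisfies condition A.
By R12 (it satisfies condition A): it satisfies condition H.
By R10 (it satisfies condition H, it has attribute M, it is stable): it is escalated.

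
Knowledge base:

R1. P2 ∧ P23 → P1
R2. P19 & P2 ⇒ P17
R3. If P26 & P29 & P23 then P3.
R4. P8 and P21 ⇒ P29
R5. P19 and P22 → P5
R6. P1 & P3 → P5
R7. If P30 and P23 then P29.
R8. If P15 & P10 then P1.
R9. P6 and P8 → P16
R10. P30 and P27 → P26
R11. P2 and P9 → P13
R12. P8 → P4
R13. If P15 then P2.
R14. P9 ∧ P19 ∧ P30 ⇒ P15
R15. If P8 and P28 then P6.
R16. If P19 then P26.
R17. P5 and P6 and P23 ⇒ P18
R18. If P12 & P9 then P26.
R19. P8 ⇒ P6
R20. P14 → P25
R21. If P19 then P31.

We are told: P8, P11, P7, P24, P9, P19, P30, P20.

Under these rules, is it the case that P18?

Forward chaining from the given facts derives: P4, P15, P26, P6, P31, P16, P2, P17, P13.
The only rule concluding P18 is R17, which needs P5; that is never established.

No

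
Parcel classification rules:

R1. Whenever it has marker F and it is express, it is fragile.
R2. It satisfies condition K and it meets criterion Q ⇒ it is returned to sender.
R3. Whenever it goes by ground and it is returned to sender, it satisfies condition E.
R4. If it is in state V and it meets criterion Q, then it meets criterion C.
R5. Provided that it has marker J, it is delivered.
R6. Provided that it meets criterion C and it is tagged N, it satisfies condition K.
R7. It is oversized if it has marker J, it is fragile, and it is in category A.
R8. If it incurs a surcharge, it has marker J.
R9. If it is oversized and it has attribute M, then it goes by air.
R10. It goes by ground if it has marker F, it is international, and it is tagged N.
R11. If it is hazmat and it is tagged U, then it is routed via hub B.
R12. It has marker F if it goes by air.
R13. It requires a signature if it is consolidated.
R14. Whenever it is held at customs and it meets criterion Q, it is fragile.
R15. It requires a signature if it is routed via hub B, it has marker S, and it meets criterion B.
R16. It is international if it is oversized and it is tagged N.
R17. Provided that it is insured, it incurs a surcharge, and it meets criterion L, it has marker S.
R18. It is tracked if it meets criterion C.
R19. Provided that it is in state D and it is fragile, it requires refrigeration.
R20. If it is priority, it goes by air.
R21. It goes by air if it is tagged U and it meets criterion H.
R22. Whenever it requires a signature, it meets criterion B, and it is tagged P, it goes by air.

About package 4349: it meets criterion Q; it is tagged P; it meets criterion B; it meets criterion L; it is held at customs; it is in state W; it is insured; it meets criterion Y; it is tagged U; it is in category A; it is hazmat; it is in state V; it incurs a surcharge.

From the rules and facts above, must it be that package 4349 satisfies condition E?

Forward chaining from the given facts derives: meets criterion C, has marker J, is routed via hub B, is fragile, has marker S, is tracked, is delivered, is oversized, requires a signature, goes by air, has marker F.
The only rule concluding "it satisfies condition E" is R3, which needs "it goes by ground"; that is never established.

No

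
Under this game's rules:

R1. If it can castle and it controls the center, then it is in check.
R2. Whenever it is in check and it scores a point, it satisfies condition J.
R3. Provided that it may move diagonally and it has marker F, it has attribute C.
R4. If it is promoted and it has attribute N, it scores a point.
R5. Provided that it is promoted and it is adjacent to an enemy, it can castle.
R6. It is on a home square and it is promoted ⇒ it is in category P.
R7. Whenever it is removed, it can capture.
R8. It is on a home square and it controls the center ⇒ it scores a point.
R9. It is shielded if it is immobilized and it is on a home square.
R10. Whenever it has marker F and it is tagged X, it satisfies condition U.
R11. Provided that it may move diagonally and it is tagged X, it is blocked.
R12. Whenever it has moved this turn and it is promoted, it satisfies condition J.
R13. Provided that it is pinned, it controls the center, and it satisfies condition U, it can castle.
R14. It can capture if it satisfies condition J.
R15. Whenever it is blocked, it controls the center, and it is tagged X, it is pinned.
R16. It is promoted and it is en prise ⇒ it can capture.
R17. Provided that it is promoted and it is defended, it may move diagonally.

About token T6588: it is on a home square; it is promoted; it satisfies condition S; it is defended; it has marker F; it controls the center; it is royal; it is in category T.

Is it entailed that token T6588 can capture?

No

Forward chaining from the given facts derives: is in category P, scores a point, may move diagonally, has attribute C.
Rules concluding "it can capture": R7 needs "it is removed"; R14 needs "it satisfies condition J"; R16 needs "it is en prise" — none of these are established.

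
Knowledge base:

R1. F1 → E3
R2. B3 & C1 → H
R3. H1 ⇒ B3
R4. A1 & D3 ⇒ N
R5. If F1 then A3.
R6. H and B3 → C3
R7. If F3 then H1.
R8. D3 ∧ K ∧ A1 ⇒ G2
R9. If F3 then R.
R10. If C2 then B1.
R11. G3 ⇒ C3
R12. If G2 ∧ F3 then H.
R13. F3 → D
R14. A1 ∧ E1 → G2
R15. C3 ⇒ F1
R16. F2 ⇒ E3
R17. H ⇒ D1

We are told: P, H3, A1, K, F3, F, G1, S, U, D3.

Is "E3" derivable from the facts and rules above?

Yes

H1  (by R7: F3)
G2  (by R8: D3, K, A1)
H  (by R12: G2, F3)
B3  (by R3: H1)
C3  (by R6: H, B3)
F1  (by R15: C3)
E3  (by R1: F1)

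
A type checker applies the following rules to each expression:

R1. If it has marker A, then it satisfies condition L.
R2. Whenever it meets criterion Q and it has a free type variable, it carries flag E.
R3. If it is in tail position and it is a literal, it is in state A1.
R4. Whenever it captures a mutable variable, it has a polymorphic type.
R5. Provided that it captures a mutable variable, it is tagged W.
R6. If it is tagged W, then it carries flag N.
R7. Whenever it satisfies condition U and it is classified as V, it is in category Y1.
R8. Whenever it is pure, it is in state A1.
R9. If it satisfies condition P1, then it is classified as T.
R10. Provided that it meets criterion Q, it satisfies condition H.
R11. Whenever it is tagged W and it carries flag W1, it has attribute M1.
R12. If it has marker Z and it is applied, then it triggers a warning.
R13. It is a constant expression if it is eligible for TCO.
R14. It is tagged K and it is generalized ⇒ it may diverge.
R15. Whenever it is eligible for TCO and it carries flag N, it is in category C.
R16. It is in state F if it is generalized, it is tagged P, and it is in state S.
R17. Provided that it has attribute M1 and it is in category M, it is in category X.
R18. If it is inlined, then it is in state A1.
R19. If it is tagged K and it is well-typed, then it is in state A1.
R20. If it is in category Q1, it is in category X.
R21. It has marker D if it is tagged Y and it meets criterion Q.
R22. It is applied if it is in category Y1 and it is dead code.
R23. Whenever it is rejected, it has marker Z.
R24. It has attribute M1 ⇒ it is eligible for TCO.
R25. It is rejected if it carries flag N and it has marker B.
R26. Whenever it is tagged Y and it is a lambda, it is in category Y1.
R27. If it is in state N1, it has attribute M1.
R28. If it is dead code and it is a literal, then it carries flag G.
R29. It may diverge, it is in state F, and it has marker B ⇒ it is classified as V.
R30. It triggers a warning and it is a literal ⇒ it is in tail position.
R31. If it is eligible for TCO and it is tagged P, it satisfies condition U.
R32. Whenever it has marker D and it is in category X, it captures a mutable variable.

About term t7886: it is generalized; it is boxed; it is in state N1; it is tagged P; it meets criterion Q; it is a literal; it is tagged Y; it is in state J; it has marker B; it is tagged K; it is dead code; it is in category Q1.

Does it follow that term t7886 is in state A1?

Forward chaining from the given facts derives: satisfies condition H, may diverge, is in category X, has marker D, has attribute M1, carries flag G, captures a mutable variable, has a polymorphic type, is tagged W, carries flag N, is eligible for TCO, is rejected, satisfies condition U, is a constant expression, is in category C, has marker Z.
Rules concluding "it is in state A1": R3 needs "it is in tail position"; R8 needs "it is pure"; R18 needs "it is inlined"; R19 needs "it is well-typed" — none of these are established.

No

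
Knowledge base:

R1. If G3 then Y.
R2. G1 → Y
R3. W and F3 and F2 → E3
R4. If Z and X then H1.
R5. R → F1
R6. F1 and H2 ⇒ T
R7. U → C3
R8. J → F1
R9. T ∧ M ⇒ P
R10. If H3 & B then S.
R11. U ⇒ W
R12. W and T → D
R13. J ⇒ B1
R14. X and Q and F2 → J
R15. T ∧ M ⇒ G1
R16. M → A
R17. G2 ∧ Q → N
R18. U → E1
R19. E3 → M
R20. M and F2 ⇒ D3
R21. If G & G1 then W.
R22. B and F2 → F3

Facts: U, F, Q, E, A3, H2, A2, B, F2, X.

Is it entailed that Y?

Yes

W  (by R11: U)
J  (by R14: X, Q, F2)
F3  (by R22: B, F2)
E3  (by R3: W, F3, F2)
F1  (by R8: J)
M  (by R19: E3)
T  (by R6: F1, H2)
G1  (by R15: T, M)
Y  (by R2: G1)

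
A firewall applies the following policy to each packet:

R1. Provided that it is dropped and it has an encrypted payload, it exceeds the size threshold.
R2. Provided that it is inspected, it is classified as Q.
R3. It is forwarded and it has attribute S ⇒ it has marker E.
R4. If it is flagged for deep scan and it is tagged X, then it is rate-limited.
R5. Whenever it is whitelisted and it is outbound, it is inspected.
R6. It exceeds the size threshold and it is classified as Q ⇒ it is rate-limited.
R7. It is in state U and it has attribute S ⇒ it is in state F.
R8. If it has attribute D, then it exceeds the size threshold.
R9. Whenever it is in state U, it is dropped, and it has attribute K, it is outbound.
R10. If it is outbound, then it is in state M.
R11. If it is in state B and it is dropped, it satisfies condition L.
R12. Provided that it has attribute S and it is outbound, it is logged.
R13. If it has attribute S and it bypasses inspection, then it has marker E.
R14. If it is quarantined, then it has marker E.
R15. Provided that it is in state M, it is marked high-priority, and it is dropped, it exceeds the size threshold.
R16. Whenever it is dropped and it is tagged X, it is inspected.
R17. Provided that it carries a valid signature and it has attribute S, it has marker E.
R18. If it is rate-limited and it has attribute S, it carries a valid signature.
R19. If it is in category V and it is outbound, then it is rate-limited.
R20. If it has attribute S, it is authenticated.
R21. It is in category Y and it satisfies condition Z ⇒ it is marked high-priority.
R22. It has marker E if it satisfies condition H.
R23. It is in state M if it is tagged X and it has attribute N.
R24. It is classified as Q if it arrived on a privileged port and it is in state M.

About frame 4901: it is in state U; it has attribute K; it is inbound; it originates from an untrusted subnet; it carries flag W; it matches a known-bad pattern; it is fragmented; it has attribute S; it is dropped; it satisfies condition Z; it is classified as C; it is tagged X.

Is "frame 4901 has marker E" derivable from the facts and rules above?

Forward chaining from the given facts derives: is in state F, is outbound, is in state M, is logged, is inspected, is authenticated, is classified as Q.
Rules concluding "it has marker E": R3 needs "it is forwarded"; R13 needs "it bypasses inspection"; R14 needs "it is quarantined"; R17 needs "it carries a valid signature"; R22 needs "it satisfies condition H" — none of these are established.

No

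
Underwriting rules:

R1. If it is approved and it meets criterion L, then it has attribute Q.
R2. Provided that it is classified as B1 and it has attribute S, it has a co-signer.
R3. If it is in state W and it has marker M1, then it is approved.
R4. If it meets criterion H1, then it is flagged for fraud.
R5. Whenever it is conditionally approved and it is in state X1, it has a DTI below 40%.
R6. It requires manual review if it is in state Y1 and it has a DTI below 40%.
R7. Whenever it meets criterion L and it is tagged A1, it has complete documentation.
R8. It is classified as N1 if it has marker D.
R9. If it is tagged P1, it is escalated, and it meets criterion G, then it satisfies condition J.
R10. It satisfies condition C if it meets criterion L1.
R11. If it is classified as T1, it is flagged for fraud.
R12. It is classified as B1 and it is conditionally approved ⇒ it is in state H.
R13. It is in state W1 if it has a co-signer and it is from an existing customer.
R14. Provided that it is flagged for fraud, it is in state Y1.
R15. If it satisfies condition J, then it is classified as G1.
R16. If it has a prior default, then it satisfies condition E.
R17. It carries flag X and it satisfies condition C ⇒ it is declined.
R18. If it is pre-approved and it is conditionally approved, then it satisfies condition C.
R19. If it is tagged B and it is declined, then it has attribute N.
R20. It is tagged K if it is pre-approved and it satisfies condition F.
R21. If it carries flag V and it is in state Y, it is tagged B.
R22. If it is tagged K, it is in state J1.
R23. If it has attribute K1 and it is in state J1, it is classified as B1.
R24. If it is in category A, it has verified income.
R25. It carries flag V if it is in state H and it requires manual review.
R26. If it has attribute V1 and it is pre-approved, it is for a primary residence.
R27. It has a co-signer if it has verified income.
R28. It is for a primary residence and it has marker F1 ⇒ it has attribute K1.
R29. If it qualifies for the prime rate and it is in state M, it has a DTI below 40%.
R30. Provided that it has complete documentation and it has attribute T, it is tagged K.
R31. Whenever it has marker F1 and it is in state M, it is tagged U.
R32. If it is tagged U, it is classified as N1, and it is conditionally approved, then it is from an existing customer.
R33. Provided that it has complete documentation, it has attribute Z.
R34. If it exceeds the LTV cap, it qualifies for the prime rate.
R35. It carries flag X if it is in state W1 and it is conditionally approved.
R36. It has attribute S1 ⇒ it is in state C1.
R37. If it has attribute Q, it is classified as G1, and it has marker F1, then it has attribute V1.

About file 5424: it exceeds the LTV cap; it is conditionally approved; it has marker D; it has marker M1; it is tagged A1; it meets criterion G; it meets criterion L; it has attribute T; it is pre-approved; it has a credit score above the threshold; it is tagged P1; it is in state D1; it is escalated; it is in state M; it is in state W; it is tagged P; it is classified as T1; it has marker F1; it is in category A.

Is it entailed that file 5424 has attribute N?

Forward chaining from the given facts derives: is approved, has complete documentation, is classified as N1, satisfies condition J, is flagged for fraud, is in state Y1, is classified as G1, satisfies condition C, has verified income, has a co-signer, is tagged K, is tagged U, is from an existing customer, has attribute Z, qualifies for the prime rate, has attribute Q, is in state W1, is in state J1, has a DTI below 40%, carries flag X, has attribute V1, requires manual review, is declined, is for a primary residence, has attribute K1, is classified as B1, is in state H, carries flag V.
The only rule concluding "it has attribute N" is R19, which needs "it is tagged B"; that is never established.

No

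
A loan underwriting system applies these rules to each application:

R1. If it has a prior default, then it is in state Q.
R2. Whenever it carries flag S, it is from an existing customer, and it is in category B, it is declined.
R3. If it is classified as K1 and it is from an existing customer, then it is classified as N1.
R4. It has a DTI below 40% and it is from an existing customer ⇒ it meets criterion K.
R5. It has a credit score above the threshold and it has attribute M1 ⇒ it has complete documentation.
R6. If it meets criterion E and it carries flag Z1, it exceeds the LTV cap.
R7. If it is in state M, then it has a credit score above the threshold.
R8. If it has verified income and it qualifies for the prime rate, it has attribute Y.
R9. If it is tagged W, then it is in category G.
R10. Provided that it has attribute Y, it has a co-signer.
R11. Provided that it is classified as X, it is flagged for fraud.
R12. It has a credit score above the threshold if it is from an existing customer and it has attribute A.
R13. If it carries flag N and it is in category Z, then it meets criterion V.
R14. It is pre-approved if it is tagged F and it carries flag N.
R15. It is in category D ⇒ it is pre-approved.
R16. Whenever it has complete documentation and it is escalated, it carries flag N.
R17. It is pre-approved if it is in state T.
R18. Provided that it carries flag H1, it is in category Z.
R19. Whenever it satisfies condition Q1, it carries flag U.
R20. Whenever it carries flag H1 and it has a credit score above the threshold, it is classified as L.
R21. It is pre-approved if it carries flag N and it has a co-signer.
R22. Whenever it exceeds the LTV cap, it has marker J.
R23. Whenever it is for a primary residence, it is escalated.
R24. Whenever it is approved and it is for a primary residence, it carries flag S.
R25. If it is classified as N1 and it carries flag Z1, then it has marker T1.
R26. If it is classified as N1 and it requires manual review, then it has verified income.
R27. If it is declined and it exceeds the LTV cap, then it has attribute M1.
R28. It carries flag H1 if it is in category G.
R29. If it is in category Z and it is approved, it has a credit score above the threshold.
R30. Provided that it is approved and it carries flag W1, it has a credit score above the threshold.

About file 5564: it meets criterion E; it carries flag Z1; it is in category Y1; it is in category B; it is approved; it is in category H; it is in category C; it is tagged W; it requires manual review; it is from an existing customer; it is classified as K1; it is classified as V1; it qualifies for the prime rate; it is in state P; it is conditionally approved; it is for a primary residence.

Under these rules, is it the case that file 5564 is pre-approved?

Yes

By R3 (it is classified as K1, it is from an existing customer): it is classified as N1.
By R6 (it meets criterion E, it carries flag Z1): it exceeds the LTV cap.
By R9 (it is tagged W): it is in category G.
By R23 (it is for a primary residence): it is escalated.
By R24 (it is approved, it is for a primary residence): it carries flag S.
By R26 (it is classified as N1, it requires manual review): it has verified income.
By R28 (it is in category G): it carries flag H1.
By R2 (it carries flag S, it is from an existing customer, it is in category B): it is declined.
By R8 (it has verified income, it qualifies for the prime rate): it has attribute Y.
By R10 (it has attribute Y): it has a co-signer.
By R18 (it carries flag H1): it is in category Z.
By R27 (it is declined, it exceeds the LTV cap): it has attribute M1.
By R29 (it is in category Z, it is approved): it has a credit score above the threshold.
By R5 (it has a credit score above the threshold, it has attribute M1): it has complete documentation.
By R16 (it has complete documentation, it is escalated): it carries flag N.
By R21 (it carries flag N, it has a co-signer): it is pre-approved.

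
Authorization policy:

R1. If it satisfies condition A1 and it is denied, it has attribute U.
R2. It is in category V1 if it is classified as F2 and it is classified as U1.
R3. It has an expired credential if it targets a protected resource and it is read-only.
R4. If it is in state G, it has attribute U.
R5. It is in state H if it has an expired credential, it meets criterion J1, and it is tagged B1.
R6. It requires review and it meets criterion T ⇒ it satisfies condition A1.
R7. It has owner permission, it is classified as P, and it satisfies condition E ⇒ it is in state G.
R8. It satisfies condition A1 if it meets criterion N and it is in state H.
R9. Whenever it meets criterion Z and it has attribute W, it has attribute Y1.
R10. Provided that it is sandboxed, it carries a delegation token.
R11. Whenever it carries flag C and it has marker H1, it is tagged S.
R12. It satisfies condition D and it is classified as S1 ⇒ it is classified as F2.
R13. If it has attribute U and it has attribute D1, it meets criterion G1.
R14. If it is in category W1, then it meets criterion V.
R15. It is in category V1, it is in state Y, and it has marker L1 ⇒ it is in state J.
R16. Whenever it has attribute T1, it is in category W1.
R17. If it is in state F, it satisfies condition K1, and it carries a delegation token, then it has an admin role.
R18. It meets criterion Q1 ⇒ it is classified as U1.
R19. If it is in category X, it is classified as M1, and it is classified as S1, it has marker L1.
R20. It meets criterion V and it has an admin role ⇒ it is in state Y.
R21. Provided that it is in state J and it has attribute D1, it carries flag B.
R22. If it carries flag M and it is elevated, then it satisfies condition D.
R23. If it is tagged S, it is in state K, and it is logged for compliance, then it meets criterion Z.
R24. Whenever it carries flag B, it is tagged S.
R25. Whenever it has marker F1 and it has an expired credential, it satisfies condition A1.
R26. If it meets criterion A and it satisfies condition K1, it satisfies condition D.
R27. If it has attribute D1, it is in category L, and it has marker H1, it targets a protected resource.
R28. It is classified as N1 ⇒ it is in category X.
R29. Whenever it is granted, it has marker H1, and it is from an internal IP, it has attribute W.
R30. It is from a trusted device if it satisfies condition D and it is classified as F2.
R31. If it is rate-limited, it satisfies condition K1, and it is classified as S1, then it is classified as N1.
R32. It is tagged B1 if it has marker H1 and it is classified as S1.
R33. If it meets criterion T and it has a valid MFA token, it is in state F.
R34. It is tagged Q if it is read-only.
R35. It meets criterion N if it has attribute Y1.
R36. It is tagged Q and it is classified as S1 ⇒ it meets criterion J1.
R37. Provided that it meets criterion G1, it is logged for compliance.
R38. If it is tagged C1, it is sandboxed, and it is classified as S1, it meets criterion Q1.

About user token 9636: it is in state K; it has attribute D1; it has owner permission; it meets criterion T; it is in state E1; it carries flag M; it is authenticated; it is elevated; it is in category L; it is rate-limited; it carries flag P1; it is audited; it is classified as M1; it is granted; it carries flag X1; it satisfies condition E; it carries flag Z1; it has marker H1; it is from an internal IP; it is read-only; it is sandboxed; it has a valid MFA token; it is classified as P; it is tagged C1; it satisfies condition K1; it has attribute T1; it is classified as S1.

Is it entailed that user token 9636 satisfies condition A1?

Yes

By R7 (it has owner permission, it is classified as P, it satisfies condition E): it is in state G.
By R10 (it is sandboxed): it carries a delegation token.
By R16 (it has attribute T1): it is in category W1.
By R22 (it carries flag M, it is elevated): it satisfies condition D.
By R27 (it has attribute D1, it is in category L, it has marker H1): it targets a protected resource.
By R29 (it is granted, it has marker H1, it is from an internal IP): it has attribute W.
By R31 (it is rate-limited, it satisfies condition K1, it is classified as S1): it is classified as N1.
By R32 (it has marker H1, it is classified as S1): it is tagged B1.
By R33 (it meets criterion T, it has a valid MFA token): it is in state F.
By R34 (it is read-only): it is tagged Q.
By R36 (it is tagged Q, it is classified as S1): it meets criterion J1.
By R38 (it is tagged C1, it is sandboxed, it is classified as S1): it meets criterion Q1.
By R3 (it targets a protected resource, it is read-only): it has an expired credential.
By R4 (it is in state G): it has attribute U.
By R5 (it has an expired credential, it meets criterion J1, it is tagged B1): it is in state H.
By R12 (it satisfies condition D, it is classified as S1): it is classified as F2.
By R13 (it has attribute U, it has attribute D1): it meets criterion G1.
By R14 (it is in category W1): it meets criterion V.
By R17 (it is in state F, it satisfies condition K1, it carries a delegation token): it has an admin role.
By R18 (it meets criterion Q1): it is classified as U1.
By R20 (it meets criterion V, it has an admin role): it is in state Y.
By R28 (it is classified as N1): it is in category X.
By R37 (it meets criterion G1): it is logged for compliance.
By R2 (it is classified as F2, it is classified as U1): it is in category V1.
By R19 (it is in category X, it is classified as M1, it is classified as S1): it has marker L1.
By R15 (it is in category V1, it is in state Y, it has marker L1): it is in state J.
By R21 (it is in state J, it has attribute D1): it carries flag B.
By R24 (it carries flag B): it is tagged S.
By R23 (it is tagged S, it is in state K, it is logged for compliance): it meets criterion Z.
By R9 (it meets criterion Z, it has attribute W): it has attribute Y1.
By R35 (it has attribute Y1): it meets criterion N.
By R8 (it meets criterion N, it is in state H): it satisfies condition A1.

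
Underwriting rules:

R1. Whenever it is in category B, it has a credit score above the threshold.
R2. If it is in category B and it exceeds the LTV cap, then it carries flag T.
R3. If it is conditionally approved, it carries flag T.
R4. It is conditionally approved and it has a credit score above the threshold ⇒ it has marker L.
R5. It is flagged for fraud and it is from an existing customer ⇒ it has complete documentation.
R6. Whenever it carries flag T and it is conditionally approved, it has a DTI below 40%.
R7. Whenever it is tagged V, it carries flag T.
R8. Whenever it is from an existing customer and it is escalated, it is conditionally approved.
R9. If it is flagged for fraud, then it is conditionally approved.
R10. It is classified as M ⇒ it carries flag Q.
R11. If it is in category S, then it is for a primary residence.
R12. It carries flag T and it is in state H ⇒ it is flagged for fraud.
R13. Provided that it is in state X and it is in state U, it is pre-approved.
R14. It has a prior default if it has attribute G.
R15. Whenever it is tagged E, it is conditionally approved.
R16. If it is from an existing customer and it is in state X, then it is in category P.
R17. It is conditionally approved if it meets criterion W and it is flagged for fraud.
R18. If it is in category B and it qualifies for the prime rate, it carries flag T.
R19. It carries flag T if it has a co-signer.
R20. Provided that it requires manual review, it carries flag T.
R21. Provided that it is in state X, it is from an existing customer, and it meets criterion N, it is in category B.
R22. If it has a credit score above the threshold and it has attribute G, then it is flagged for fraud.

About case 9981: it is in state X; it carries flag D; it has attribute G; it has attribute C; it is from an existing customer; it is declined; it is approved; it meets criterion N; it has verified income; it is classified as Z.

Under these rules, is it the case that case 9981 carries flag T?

By R21 (it is in state X, it is from an existing customer, it meets criterion N): it is in category B.
By R1 (it is in category B): it has a credit score above the threshold.
By R22 (it has a credit score above the threshold, it has attribute G): it is flagged for fraud.
By R9 (it is flagged for fraud): it is conditionally approved.
By R3 (it is conditionally approved): it carries flag T.

Yes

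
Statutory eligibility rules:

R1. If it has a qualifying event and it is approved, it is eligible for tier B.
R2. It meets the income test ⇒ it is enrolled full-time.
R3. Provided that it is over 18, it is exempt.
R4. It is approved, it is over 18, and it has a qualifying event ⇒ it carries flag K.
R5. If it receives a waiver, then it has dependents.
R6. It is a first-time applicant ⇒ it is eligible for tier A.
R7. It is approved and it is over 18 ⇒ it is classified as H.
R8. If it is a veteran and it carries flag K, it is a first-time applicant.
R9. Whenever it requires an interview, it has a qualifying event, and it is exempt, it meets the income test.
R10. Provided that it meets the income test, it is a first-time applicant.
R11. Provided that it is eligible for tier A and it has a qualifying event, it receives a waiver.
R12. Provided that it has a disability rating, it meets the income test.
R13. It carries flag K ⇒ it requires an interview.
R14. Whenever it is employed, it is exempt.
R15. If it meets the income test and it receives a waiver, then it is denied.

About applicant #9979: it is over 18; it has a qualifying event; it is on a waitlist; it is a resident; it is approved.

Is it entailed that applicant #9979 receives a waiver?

Yes

By R3 (it is over 18): it is exempt.
By R4 (it is approved, it is over 18, it has a qualifying event): it carries flag K.
By R13 (it carries flag K): it requires an interview.
By R9 (it requires an interview, it has a qualifying event, it is exempt): it meets the income test.
By R10 (it meets the income test): it is a first-time applicant.
By R6 (it is a first-time applicant): it is eligible for tier A.
By R11 (it is eligible for tier A, it has a qualifying event): it receives a waiver.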